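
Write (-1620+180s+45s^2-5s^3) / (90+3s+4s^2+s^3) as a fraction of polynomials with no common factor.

(-270+75s-5s^2)/(15-2s+s^2)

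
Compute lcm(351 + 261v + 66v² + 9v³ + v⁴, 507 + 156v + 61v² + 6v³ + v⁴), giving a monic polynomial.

4563 + 4446v + 1992v² + 576v³ + 106v⁴ + 12v⁵ + v⁶

Apply the Euclidean algorithm:
  v⁴ + 9v³ + 66v² + 261v + 351 = (v⁴ + 6v³ + 61v² + 156v + 507) + (3v³ + 5v² + 105v − 156)
  v⁴ + 6v³ + 61v² + 156v + 507 = ((1/3)v + 13/9)(3v³ + 5v² + 105v − 156) + ((169/9)v² + (169/3)v + 2197/3)
  3v³ + 5v² + 105v − 156 = ((27/169)v − 36/169)((169/9)v² + (169/3)v + 2197/3) + (0)
Last nonzero remainder: (169/9)v² + (169/3)v + 2197/3. Dividing through by 169/9 gives the monic gcd v² + 3v + 39.
Then lcm(f, g) = f·g / gcd(f, g); expanding and making the result monic gives the answer.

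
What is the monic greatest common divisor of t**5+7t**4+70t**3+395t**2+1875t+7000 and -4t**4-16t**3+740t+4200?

By polynomial division,
  t**5+7t**4+70t**3+395t**2+1875t+7000 = (-(1/4)t-3/4)(-4t**4-16t**3+740t+4200) + (58t**3+580t**2+3480t+10150)
  -4t**4-16t**3+740t+4200 = (-(2/29)t+12/29)(58t**3+580t**2+3480t+10150) + (0)
Last nonzero remainder: 58t**3+580t**2+3480t+10150. Dividing through by 58 gives the monic gcd t**3+10t**2+60t+175.

t**3+10t**2+60t+175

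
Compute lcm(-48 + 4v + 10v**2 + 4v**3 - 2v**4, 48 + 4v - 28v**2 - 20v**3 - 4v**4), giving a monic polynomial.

-72 + 54v + 35v**2 - 6v**3 - 12v**4 + v**6

Apply the Euclidean algorithm:
  -2v**4 + 4v**3 + 10v**2 + 4v - 48 = (1/2)(-4v**4 - 20v**3 - 28v**2 + 4v + 48) + (14v**3 + 24v**2 + 2v - 72)
  -4v**4 - 20v**3 - 28v**2 + 4v + 48 = (-(2/7)v - 46/49)(14v**3 + 24v**2 + 2v - 72) + (-(240/49)v**2 - (720/49)v - 960/49)
  14v**3 + 24v**2 + 2v - 72 = (-(343/120)v + 147/40)(-(240/49)v**2 - (720/49)v - 960/49) + (0)
Last nonzero remainder: -(240/49)v**2 - (720/49)v - 960/49. Dividing through by -240/49 gives the monic gcd v**2 + 3v + 4.
Then lcm(f, g) = f·g / gcd(f, g); expanding and making the result monic gives the answer.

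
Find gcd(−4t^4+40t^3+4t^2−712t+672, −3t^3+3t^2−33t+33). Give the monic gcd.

t−1

Apply the Euclidean algorithm:
  −4t^4+40t^3+4t^2−712t+672 = ((4/3)t−12)(−3t^3+3t^2−33t+33) + (84t^2−1152t+1068)
  −3t^3+3t^2−33t+33 = (−(1/28)t−89/196)(84t^2−1152t+1068) + (−(25380/49)t+25380/49)
  84t^2−1152t+1068 = (−(343/2115)t+4361/2115)(−(25380/49)t+25380/49) + (0)
Last nonzero remainder: −(25380/49)t+25380/49. Dividing through by −25380/49 gives the monic gcd t−1.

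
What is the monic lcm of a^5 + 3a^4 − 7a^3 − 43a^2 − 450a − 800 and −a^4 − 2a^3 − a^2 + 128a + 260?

a^7 + 8a^6 + 34a^5 − 847a^3 − 4168a^2 − 15700a − 20800

Euclidean algorithm in ℚ[a]:
  a^5 + 3a^4 − 7a^3 − 43a^2 − 450a − 800 = (−a − 1)(−a^4 − 2a^3 − a^2 + 128a + 260) + (−10a^3 + 84a^2 − 62a − 540)
  −a^4 − 2a^3 − a^2 + 128a + 260 = ((1/10)a + 26/25)(−10a^3 + 84a^2 − 62a − 540) + (−(2054/25)a^2 + (6162/25)a + 4108/5)
  −10a^3 + 84a^2 − 62a − 540 = ((125/1027)a − 675/1027)(−(2054/25)a^2 + (6162/25)a + 4108/5) + (0)
Last nonzero remainder: −(2054/25)a^2 + (6162/25)a + 4108/5. Dividing through by −2054/25 gives the monic gcd a^2 − 3a − 10.
Then lcm(f, g) = f·g / gcd(f, g); expanding and making the result monic gives the answer.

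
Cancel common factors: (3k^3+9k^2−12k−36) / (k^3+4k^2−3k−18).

(3k+6)/(k+3)

Euclidean algorithm in ℚ[k]:
  3k^3+9k^2−12k−36 = (3)(k^3+4k^2−3k−18) + (−3k^2−3k+18)
  k^3+4k^2−3k−18 = (−(1/3)k−1)(−3k^2−3k+18) + (0)
Last nonzero remainder: −3k^2−3k+18. Dividing through by −3 gives the monic gcd k^2+k−6.
Cancel k^2+k−6 from numerator and denominator to get the reduced form.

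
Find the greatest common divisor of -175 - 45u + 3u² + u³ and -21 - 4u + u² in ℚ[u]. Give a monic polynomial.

-7 + u

Euclidean algorithm in ℚ[u]:
  u³ + 3u² - 45u - 175 = (u + 7)(u² - 4u - 21) + (4u - 28)
  u² - 4u - 21 = ((1/4)u + 3/4)(4u - 28) + (0)
Last nonzero remainder: 4u - 28. Dividing through by 4 gives the monic gcd u - 7.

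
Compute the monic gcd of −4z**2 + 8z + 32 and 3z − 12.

z − 4

Apply the Euclidean algorithm:
  −4z**2 + 8z + 32 = (−(4/3)z − 8/3)(3z − 12) + (0)
Last nonzero remainder: 3z − 12. Dividing through by 3 gives the monic gcd z − 4.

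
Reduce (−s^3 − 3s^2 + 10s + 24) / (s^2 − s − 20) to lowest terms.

By polynomial division,
  −s^3 − 3s^2 + 10s + 24 = (−s − 4)(s^2 − s − 20) + (−14s − 56)
  s^2 − s − 20 = (−(1/14)s + 5/14)(−14s − 56) + (0)
Last nonzero remainder: −14s − 56. Dividing through by −14 gives the monic gcd s + 4.
Cancel s + 4 from numerator and denominator to get the reduced form.

(−s^2 + s + 6)/(s − 5)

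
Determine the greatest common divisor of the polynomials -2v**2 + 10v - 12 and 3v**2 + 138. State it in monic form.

1

Repeated division with remainder:
  -2v**2 + 10v - 12 = (-2/3)(3v**2 + 138) + (10v + 80)
  3v**2 + 138 = ((3/10)v - 12/5)(10v + 80) + (330)
  10v + 80 = ((1/33)v + 8/33)(330) + (0)
The last nonzero remainder is the constant 330, so the polynomials are coprime and gcd = 1.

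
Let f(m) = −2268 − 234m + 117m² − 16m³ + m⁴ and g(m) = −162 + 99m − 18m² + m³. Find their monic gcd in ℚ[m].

By polynomial division,
  m⁴ − 16m³ + 117m² − 234m − 2268 = (m + 2)(m³ − 18m² + 99m − 162) + (54m² − 270m − 1944)
  m³ − 18m² + 99m − 162 = ((1/54)m − 13/54)(54m² − 270m − 1944) + (70m − 630)
  54m² − 270m − 1944 = ((27/35)m + 108/35)(70m − 630) + (0)
Last nonzero remainder: 70m − 630. Dividing through by 70 gives the monic gcd m − 9.

−9 + m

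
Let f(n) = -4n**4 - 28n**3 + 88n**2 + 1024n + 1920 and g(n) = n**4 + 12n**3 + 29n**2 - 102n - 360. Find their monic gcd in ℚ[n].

n**2 + 9n + 20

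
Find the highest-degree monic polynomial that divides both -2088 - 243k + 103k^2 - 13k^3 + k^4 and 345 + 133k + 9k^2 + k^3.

3 + k

Apply the Euclidean algorithm:
  k^4 - 13k^3 + 103k^2 - 243k - 2088 = (k - 22)(k^3 + 9k^2 + 133k + 345) + (168k^2 + 2338k + 5502)
  k^3 + 9k^2 + 133k + 345 = ((1/168)k - 59/2016)(168k^2 + 2338k + 5502) + ((24289/144)k + 24289/48)
  168k^2 + 2338k + 5502 = ((24192/24289)k + 264096/24289)((24289/144)k + 24289/48) + (0)
Last nonzero remainder: (24289/144)k + 24289/48. Dividing through by 24289/144 gives the monic gcd k + 3.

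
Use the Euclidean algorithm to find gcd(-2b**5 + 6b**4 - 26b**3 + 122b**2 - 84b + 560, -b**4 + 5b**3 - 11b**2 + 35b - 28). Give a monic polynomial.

Repeated division with remainder:
  -2b**5 + 6b**4 - 26b**3 + 122b**2 - 84b + 560 = (2b + 4)(-b**4 + 5b**3 - 11b**2 + 35b - 28) + (-24b**3 + 96b**2 - 168b + 672)
  -b**4 + 5b**3 - 11b**2 + 35b - 28 = ((1/24)b - 1/24)(-24b**3 + 96b**2 - 168b + 672) + (0)
Last nonzero remainder: -24b**3 + 96b**2 - 168b + 672. Dividing through by -24 gives the monic gcd b**3 - 4b**2 + 7b - 28.

b**3 - 4b**2 + 7b - 28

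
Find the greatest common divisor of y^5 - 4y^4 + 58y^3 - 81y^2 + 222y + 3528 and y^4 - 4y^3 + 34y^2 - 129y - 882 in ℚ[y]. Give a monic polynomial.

Repeated division with remainder:
  y^5 - 4y^4 + 58y^3 - 81y^2 + 222y + 3528 = (y)(y^4 - 4y^3 + 34y^2 - 129y - 882) + (24y^3 + 48y^2 + 1104y + 3528)
  y^4 - 4y^3 + 34y^2 - 129y - 882 = ((1/24)y - 1/4)(24y^3 + 48y^2 + 1104y + 3528) + (0)
Last nonzero remainder: 24y^3 + 48y^2 + 1104y + 3528. Dividing through by 24 gives the monic gcd y^3 + 2y^2 + 46y + 147.

y^3 + 2y^2 + 46y + 147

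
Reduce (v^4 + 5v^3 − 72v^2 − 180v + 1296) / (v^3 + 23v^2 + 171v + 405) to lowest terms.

(v^3 − 4v^2 − 36v + 144)/(v^2 + 14v + 45)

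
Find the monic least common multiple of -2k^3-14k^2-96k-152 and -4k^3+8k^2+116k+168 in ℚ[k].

Apply the Euclidean algorithm:
  -2k^3-14k^2-96k-152 = (1/2)(-4k^3+8k^2+116k+168) + (-18k^2-154k-236)
  -4k^3+8k^2+116k+168 = ((2/9)k-190/81)(-18k^2-154k-236) + (-(15616/81)k-31232/81)
  -18k^2-154k-236 = ((729/7808)k+4779/7808)(-(15616/81)k-31232/81) + (0)
Last nonzero remainder: -(15616/81)k-31232/81. Dividing through by -15616/81 gives the monic gcd k+2.
Then lcm(f, g) = f·g / gcd(f, g); expanding and making the result monic gives the answer.

k^5+3k^4-k^3-263k^2-1312k-1596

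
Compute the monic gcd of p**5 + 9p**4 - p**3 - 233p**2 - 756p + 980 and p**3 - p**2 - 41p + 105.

By polynomial division,
  p**5 + 9p**4 - p**3 - 233p**2 - 756p + 980 = (p**2 + 10p + 50)(p**3 - p**2 - 41p + 105) + (122p**2 + 244p - 4270)
  p**3 - p**2 - 41p + 105 = ((1/122)p - 3/122)(122p**2 + 244p - 4270) + (0)
Last nonzero remainder: 122p**2 + 244p - 4270. Dividing through by 122 gives the monic gcd p**2 + 2p - 35.

p**2 + 2p - 35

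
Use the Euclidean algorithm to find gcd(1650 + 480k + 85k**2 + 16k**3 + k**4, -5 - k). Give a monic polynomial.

By polynomial division,
  k**4 + 16k**3 + 85k**2 + 480k + 1650 = (-k**3 - 11k**2 - 30k - 330)(-k - 5) + (0)
Last nonzero remainder: -k - 5. Dividing through by -1 gives the monic gcd k + 5.

5 + k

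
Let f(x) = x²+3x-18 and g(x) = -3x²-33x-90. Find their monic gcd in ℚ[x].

By polynomial division,
  x²+3x-18 = (-1/3)(-3x²-33x-90) + (-8x-48)
  -3x²-33x-90 = ((3/8)x+15/8)(-8x-48) + (0)
Last nonzero remainder: -8x-48. Dividing through by -8 gives the monic gcd x+6.

x+6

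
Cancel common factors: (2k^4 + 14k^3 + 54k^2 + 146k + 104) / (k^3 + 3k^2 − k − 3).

Repeated division with remainder:
  2k^4 + 14k^3 + 54k^2 + 146k + 104 = (2k + 8)(k^3 + 3k^2 − k − 3) + (32k^2 + 160k + 128)
  k^3 + 3k^2 − k − 3 = ((1/32)k − 1/16)(32k^2 + 160k + 128) + (5k + 5)
  32k^2 + 160k + 128 = ((32/5)k + 128/5)(5k + 5) + (0)
Last nonzero remainder: 5k + 5. Dividing through by 5 gives the monic gcd k + 1.
Cancel k + 1 from numerator and denominator to get the reduced form.

(2k^3 + 12k^2 + 42k + 104)/(k^2 + 2k − 3)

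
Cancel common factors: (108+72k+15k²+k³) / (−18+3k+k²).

(18+9k+k²)/(−3+k)

Euclidean algorithm in ℚ[k]:
  k³+15k²+72k+108 = (k+12)(k²+3k−18) + (54k+324)
  k²+3k−18 = ((1/54)k−1/18)(54k+324) + (0)
Last nonzero remainder: 54k+324. Dividing through by 54 gives the monic gcd k+6.
Cancel k+6 from numerator and denominator to get the reduced form.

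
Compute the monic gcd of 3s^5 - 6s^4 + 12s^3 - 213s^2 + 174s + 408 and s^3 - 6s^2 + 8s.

Repeated division with remainder:
  3s^5 - 6s^4 + 12s^3 - 213s^2 + 174s + 408 = (3s^2 + 12s + 60)(s^3 - 6s^2 + 8s) + (51s^2 - 306s + 408)
  s^3 - 6s^2 + 8s = ((1/51)s)(51s^2 - 306s + 408) + (0)
Last nonzero remainder: 51s^2 - 306s + 408. Dividing through by 51 gives the monic gcd s^2 - 6s + 8.

s^2 - 6s + 8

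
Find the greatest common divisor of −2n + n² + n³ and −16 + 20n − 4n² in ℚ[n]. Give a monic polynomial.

−1 + n

Apply the Euclidean algorithm:
  n³ + n² − 2n = (−(1/4)n − 3/2)(−4n² + 20n − 16) + (24n − 24)
  −4n² + 20n − 16 = (−(1/6)n + 2/3)(24n − 24) + (0)
Last nonzero remainder: 24n − 24. Dividing through by 24 gives the monic gcd n − 1.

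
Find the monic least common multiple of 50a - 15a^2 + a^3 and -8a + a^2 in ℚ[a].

Euclidean algorithm in ℚ[a]:
  a^3 - 15a^2 + 50a = (a - 7)(a^2 - 8a) + (-6a)
  a^2 - 8a = (-(1/6)a + 4/3)(-6a) + (0)
Last nonzero remainder: -6a. Dividing through by -6 gives the monic gcd a.
Then lcm(f, g) = f·g / gcd(f, g); expanding and making the result monic gives the answer.

-400a + 170a^2 - 23a^3 + a^4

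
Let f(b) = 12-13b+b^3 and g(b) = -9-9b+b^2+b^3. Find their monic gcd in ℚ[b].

-3+b

Repeated division with remainder:
  b^3-13b+12 = (b^3+b^2-9b-9) + (-b^2-4b+21)
  b^3+b^2-9b-9 = (-b+3)(-b^2-4b+21) + (24b-72)
  -b^2-4b+21 = (-(1/24)b-7/24)(24b-72) + (0)
Last nonzero remainder: 24b-72. Dividing through by 24 gives the monic gcd b-3.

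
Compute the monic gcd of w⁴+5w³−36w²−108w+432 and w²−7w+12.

w²−7w+12

By polynomial division,
  w⁴+5w³−36w²−108w+432 = (w²+12w+36)(w²−7w+12) + (0)
The last nonzero remainder w²−7w+12 is already monic.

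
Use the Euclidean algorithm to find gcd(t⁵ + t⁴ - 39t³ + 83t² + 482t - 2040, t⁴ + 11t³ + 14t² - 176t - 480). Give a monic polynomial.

t³ + 7t² - 14t - 120

Repeated division with remainder:
  t⁵ + t⁴ - 39t³ + 83t² + 482t - 2040 = (t - 10)(t⁴ + 11t³ + 14t² - 176t - 480) + (57t³ + 399t² - 798t - 6840)
  t⁴ + 11t³ + 14t² - 176t - 480 = ((1/57)t + 4/57)(57t³ + 399t² - 798t - 6840) + (0)
Last nonzero remainder: 57t³ + 399t² - 798t - 6840. Dividing through by 57 gives the monic gcd t³ + 7t² - 14t - 120.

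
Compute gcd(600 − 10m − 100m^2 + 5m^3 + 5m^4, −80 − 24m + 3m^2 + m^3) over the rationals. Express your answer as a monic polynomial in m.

4 + m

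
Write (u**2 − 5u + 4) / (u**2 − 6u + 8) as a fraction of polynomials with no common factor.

(u − 1)/(u − 2)

By polynomial division,
  u**2 − 5u + 4 = (u**2 − 6u + 8) + (u − 4)
  u**2 − 6u + 8 = (u − 2)(u − 4) + (0)
The last nonzero remainder u − 4 is already monic.
Cancel u − 4 from numerator and denominator to get the reduced form.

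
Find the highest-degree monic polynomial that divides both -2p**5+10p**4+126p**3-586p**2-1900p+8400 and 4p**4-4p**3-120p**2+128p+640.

p**2+p-20

Repeated division with remainder:
  -2p**5+10p**4+126p**3-586p**2-1900p+8400 = (-(1/2)p+2)(4p**4-4p**3-120p**2+128p+640) + (74p**3-282p**2-1836p+7120)
  4p**4-4p**3-120p**2+128p+640 = ((2/37)p+208/1369)(74p**3-282p**2-1836p+7120) + ((30240/1369)p**2+(30240/1369)p-604800/1369)
  74p**3-282p**2-1836p+7120 = ((50653/15120)p-121841/7560)((30240/1369)p**2+(30240/1369)p-604800/1369) + (0)
Last nonzero remainder: (30240/1369)p**2+(30240/1369)p-604800/1369. Dividing through by 30240/1369 gives the monic gcd p**2+p-20.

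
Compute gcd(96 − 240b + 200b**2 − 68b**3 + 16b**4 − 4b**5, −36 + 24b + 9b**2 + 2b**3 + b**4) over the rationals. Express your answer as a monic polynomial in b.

−12 + 12b − b**2 + b**3

Apply the Euclidean algorithm:
  −4b**5 + 16b**4 − 68b**3 + 200b**2 − 240b + 96 = (−4b + 24)(b**4 + 2b**3 + 9b**2 + 24b − 36) + (−80b**3 + 80b**2 − 960b + 960)
  b**4 + 2b**3 + 9b**2 + 24b − 36 = (−(1/80)b − 3/80)(−80b**3 + 80b**2 − 960b + 960) + (0)
Last nonzero remainder: −80b**3 + 80b**2 − 960b + 960. Dividing through by −80 gives the monic gcd b**3 − b**2 + 12b − 12.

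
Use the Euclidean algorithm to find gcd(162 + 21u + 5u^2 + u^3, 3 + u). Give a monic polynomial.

1

Apply the Euclidean algorithm:
  u^3 + 5u^2 + 21u + 162 = (u^2 + 2u + 15)(u + 3) + (117)
  u + 3 = ((1/117)u + 1/39)(117) + (0)
The last nonzero remainder is the constant 117, so the polynomials are coprime and gcd = 1.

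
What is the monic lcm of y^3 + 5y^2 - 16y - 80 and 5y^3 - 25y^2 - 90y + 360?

y^5 - 4y^4 - 43y^3 + 154y^2 + 432y - 1440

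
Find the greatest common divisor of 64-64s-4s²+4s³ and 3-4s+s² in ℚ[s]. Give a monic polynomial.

-1+s

Euclidean algorithm in ℚ[s]:
  4s³-4s²-64s+64 = (4s+12)(s²-4s+3) + (-28s+28)
  s²-4s+3 = (-(1/28)s+3/28)(-28s+28) + (0)
Last nonzero remainder: -28s+28. Dividing through by -28 gives the monic gcd s-1.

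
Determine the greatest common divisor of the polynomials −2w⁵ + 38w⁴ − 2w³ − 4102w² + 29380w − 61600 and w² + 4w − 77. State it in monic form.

Repeated division with remainder:
  −2w⁵ + 38w⁴ − 2w³ − 4102w² + 29380w − 61600 = (−2w³ + 46w² − 340w + 800)(w² + 4w − 77) + (0)
The last nonzero remainder w² + 4w − 77 is already monic.

w² + 4w − 77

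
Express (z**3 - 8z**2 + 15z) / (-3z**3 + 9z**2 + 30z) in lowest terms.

(-z + 3)/(3z + 6)

Repeated division with remainder:
  z**3 - 8z**2 + 15z = (-1/3)(-3z**3 + 9z**2 + 30z) + (-5z**2 + 25z)
  -3z**3 + 9z**2 + 30z = ((3/5)z + 6/5)(-5z**2 + 25z) + (0)
Last nonzero remainder: -5z**2 + 25z. Dividing through by -5 gives the monic gcd z**2 - 5z.
Cancel z**2 - 5z from numerator and denominator to get the reduced form.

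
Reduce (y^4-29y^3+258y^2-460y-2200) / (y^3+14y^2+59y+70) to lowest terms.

(y^3-31y^2+320y-1100)/(y^2+12y+35)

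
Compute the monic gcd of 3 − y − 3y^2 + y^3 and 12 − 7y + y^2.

Apply the Euclidean algorithm:
  y^3 − 3y^2 − y + 3 = (y + 4)(y^2 − 7y + 12) + (15y − 45)
  y^2 − 7y + 12 = ((1/15)y − 4/15)(15y − 45) + (0)
Last nonzero remainder: 15y − 45. Dividing through by 15 gives the monic gcd y − 3.

−3 + y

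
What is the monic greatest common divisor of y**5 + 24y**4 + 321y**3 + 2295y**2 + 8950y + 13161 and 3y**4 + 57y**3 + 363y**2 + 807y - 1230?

y**2 + 10y + 41

Repeated division with remainder:
  y**5 + 24y**4 + 321y**3 + 2295y**2 + 8950y + 13161 = ((1/3)y + 5/3)(3y**4 + 57y**3 + 363y**2 + 807y - 1230) + (105y**3 + 1421y**2 + 8015y + 15211)
  3y**4 + 57y**3 + 363y**2 + 807y - 1230 = ((1/35)y + 82/525)(105y**3 + 1421y**2 + 8015y + 15211) + (-(6596/75)y**2 - (13192/15)y - 270436/75)
  105y**3 + 1421y**2 + 8015y + 15211 = (-(7875/6596)y - 27825/6596)(-(6596/75)y**2 - (13192/15)y - 270436/75) + (0)
Last nonzero remainder: -(6596/75)y**2 - (13192/15)y - 270436/75. Dividing through by -6596/75 gives the monic gcd y**2 + 10y + 41.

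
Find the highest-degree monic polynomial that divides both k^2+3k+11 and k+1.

1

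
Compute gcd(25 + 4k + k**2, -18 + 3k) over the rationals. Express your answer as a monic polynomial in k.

1

Euclidean algorithm in ℚ[k]:
  k**2 + 4k + 25 = ((1/3)k + 10/3)(3k - 18) + (85)
  3k - 18 = ((3/85)k - 18/85)(85) + (0)
The last nonzero remainder is the constant 85, so the polynomials are coprime and gcd = 1.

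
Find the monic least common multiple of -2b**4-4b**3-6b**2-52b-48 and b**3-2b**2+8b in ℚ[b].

b**5+2b**4+3b**3+26b**2+24b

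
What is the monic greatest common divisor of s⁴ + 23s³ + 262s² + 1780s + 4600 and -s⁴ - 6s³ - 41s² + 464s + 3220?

s³ + 13s² + 132s + 460

By polynomial division,
  s⁴ + 23s³ + 262s² + 1780s + 4600 = (-1)(-s⁴ - 6s³ - 41s² + 464s + 3220) + (17s³ + 221s² + 2244s + 7820)
  -s⁴ - 6s³ - 41s² + 464s + 3220 = (-(1/17)s + 7/17)(17s³ + 221s² + 2244s + 7820) + (0)
Last nonzero remainder: 17s³ + 221s² + 2244s + 7820. Dividing through by 17 gives the monic gcd s³ + 13s² + 132s + 460.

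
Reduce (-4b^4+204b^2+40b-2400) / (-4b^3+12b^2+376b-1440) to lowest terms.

By polynomial division,
  -4b^4+204b^2+40b-2400 = (b+3)(-4b^3+12b^2+376b-1440) + (-208b^2+352b+1920)
  -4b^3+12b^2+376b-1440 = ((1/52)b-17/676)(-208b^2+352b+1920) + ((58800/169)b-235200/169)
  -208b^2+352b+1920 = (-(2197/3675)b-338/245)((58800/169)b-235200/169) + (0)
Last nonzero remainder: (58800/169)b-235200/169. Dividing through by 58800/169 gives the monic gcd b-4.
Cancel b-4 from numerator and denominator to get the reduced form.

(b^3+4b^2-35b-150)/(b^2+b-90)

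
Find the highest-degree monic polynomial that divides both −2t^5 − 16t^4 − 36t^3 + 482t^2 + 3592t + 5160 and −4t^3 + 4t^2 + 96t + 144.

t^2 − 4t − 12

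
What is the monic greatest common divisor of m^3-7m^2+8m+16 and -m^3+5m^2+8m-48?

m^2-8m+16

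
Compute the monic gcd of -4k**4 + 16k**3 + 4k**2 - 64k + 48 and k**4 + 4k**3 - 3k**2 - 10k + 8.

k**2 + k - 2

Euclidean algorithm in ℚ[k]:
  -4k**4 + 16k**3 + 4k**2 - 64k + 48 = (-4)(k**4 + 4k**3 - 3k**2 - 10k + 8) + (32k**3 - 8k**2 - 104k + 80)
  k**4 + 4k**3 - 3k**2 - 10k + 8 = ((1/32)k + 17/128)(32k**3 - 8k**2 - 104k + 80) + ((21/16)k**2 + (21/16)k - 21/8)
  32k**3 - 8k**2 - 104k + 80 = ((512/21)k - 640/21)((21/16)k**2 + (21/16)k - 21/8) + (0)
Last nonzero remainder: (21/16)k**2 + (21/16)k - 21/8. Dividing through by 21/16 gives the monic gcd k**2 + k - 2.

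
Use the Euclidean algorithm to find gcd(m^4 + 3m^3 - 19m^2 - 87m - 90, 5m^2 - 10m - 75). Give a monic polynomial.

Euclidean algorithm in ℚ[m]:
  m^4 + 3m^3 - 19m^2 - 87m - 90 = ((1/5)m^2 + m + 6/5)(5m^2 - 10m - 75) + (0)
Last nonzero remainder: 5m^2 - 10m - 75. Dividing through by 5 gives the monic gcd m^2 - 2m - 15.

m^2 - 2m - 15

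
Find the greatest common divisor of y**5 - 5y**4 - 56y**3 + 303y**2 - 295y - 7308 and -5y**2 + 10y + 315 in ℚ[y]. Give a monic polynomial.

Repeated division with remainder:
  y**5 - 5y**4 - 56y**3 + 303y**2 - 295y - 7308 = (-(1/5)y**3 + (3/5)y**2 - (1/5)y - 116/5)(-5y**2 + 10y + 315) + (0)
Last nonzero remainder: -5y**2 + 10y + 315. Dividing through by -5 gives the monic gcd y**2 - 2y - 63.

y**2 - 2y - 63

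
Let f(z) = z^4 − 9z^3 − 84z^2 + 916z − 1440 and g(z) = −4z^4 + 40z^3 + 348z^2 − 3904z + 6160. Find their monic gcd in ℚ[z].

z^2 + 8z − 20

By polynomial division,
  z^4 − 9z^3 − 84z^2 + 916z − 1440 = (−1/4)(−4z^4 + 40z^3 + 348z^2 − 3904z + 6160) + (z^3 + 3z^2 − 60z + 100)
  −4z^4 + 40z^3 + 348z^2 − 3904z + 6160 = (−4z + 52)(z^3 + 3z^2 − 60z + 100) + (−48z^2 − 384z + 960)
  z^3 + 3z^2 − 60z + 100 = (−(1/48)z + 5/48)(−48z^2 − 384z + 960) + (0)
Last nonzero remainder: −48z^2 − 384z + 960. Dividing through by −48 gives the monic gcd z^2 + 8z − 20.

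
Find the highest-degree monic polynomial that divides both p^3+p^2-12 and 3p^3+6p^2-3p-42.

Repeated division with remainder:
  p^3+p^2-12 = (1/3)(3p^3+6p^2-3p-42) + (-p^2+p+2)
  3p^3+6p^2-3p-42 = (-3p-9)(-p^2+p+2) + (12p-24)
  -p^2+p+2 = (-(1/12)p-1/12)(12p-24) + (0)
Last nonzero remainder: 12p-24. Dividing through by 12 gives the monic gcd p-2.

p-2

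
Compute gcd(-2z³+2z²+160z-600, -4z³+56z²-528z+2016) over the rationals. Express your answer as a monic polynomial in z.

z-6

Euclidean algorithm in ℚ[z]:
  -2z³+2z²+160z-600 = (1/2)(-4z³+56z²-528z+2016) + (-26z²+424z-1608)
  -4z³+56z²-528z+2016 = ((2/13)z+60/169)(-26z²+424z-1608) + (-(72864/169)z+437184/169)
  -26z²+424z-1608 = ((2197/36432)z-11323/18216)(-(72864/169)z+437184/169) + (0)
Last nonzero remainder: -(72864/169)z+437184/169. Dividing through by -72864/169 gives the monic gcd z-6.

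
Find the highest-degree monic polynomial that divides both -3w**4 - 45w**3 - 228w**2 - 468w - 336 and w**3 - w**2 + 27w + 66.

Euclidean algorithm in ℚ[w]:
  -3w**4 - 45w**3 - 228w**2 - 468w - 336 = (-3w - 48)(w**3 - w**2 + 27w + 66) + (-195w**2 + 1026w + 2832)
  w**3 - w**2 + 27w + 66 = (-(1/195)w - 277/12675)(-195w**2 + 1026w + 2832) + ((270169/4225)w + 540338/4225)
  -195w**2 + 1026w + 2832 = (-(823875/270169)w + 5982600/270169)((270169/4225)w + 540338/4225) + (0)
Last nonzero remainder: (270169/4225)w + 540338/4225. Dividing through by 270169/4225 gives the monic gcd w + 2.

w + 2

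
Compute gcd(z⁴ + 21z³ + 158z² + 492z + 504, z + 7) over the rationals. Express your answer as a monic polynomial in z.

Apply the Euclidean algorithm:
  z⁴ + 21z³ + 158z² + 492z + 504 = (z³ + 14z² + 60z + 72)(z + 7) + (0)
The last nonzero remainder z + 7 is already monic.

z + 7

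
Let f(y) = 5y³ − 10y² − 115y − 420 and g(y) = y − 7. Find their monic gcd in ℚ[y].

y − 7

Repeated division with remainder:
  5y³ − 10y² − 115y − 420 = (5y² + 25y + 60)(y − 7) + (0)
The last nonzero remainder y − 7 is already monic.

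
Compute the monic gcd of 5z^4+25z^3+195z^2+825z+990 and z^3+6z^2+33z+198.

Repeated division with remainder:
  5z^4+25z^3+195z^2+825z+990 = (5z-5)(z^3+6z^2+33z+198) + (60z^2+1980)
  z^3+6z^2+33z+198 = ((1/60)z+1/10)(60z^2+1980) + (0)
Last nonzero remainder: 60z^2+1980. Dividing through by 60 gives the monic gcd z^2+33.

z^2+33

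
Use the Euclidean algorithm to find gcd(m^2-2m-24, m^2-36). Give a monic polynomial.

m-6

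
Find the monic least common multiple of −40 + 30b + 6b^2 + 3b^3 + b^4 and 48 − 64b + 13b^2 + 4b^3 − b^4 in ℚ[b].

−480 + 640b − 178b^2 + 24b^3 − 3b^4 − 4b^5 + b^6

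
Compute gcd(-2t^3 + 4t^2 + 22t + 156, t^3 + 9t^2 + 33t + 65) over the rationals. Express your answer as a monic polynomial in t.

t^2 + 4t + 13

Euclidean algorithm in ℚ[t]:
  -2t^3 + 4t^2 + 22t + 156 = (-2)(t^3 + 9t^2 + 33t + 65) + (22t^2 + 88t + 286)
  t^3 + 9t^2 + 33t + 65 = ((1/22)t + 5/22)(22t^2 + 88t + 286) + (0)
Last nonzero remainder: 22t^2 + 88t + 286. Dividing through by 22 gives the monic gcd t^2 + 4t + 13.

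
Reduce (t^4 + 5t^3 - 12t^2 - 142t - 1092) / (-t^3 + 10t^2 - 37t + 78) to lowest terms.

(-t^3 - 11t^2 - 54t - 182)/(t^2 - 4t + 13)

Euclidean algorithm in ℚ[t]:
  t^4 + 5t^3 - 12t^2 - 142t - 1092 = (-t - 15)(-t^3 + 10t^2 - 37t + 78) + (101t^2 - 619t + 78)
  -t^3 + 10t^2 - 37t + 78 = (-(1/101)t + 391/10201)(101t^2 - 619t + 78) + (-(127530/10201)t + 765180/10201)
  101t^2 - 619t + 78 = (-(1030301/127530)t + 10201/9810)(-(127530/10201)t + 765180/10201) + (0)
Last nonzero remainder: -(127530/10201)t + 765180/10201. Dividing through by -127530/10201 gives the monic gcd t - 6.
Cancel t - 6 from numerator and denominator to get the reduced form.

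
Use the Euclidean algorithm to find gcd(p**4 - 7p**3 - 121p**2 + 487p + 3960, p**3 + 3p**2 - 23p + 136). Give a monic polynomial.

By polynomial division,
  p**4 - 7p**3 - 121p**2 + 487p + 3960 = (p - 10)(p**3 + 3p**2 - 23p + 136) + (-68p**2 + 121p + 5320)
  p**3 + 3p**2 - 23p + 136 = (-(1/68)p - 325/4624)(-68p**2 + 121p + 5320) + ((294733/4624)p + 294733/578)
  -68p**2 + 121p + 5320 = (-(314432/294733)p + 3074960/294733)((294733/4624)p + 294733/578) + (0)
Last nonzero remainder: (294733/4624)p + 294733/578. Dividing through by 294733/4624 gives the monic gcd p + 8.

p + 8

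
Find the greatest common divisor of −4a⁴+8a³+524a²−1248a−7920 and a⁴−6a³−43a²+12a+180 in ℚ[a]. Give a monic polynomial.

Repeated division with remainder:
  −4a⁴+8a³+524a²−1248a−7920 = (−4)(a⁴−6a³−43a²+12a+180) + (−16a³+352a²−1200a−7200)
  a⁴−6a³−43a²+12a+180 = (−(1/16)a−1)(−16a³+352a²−1200a−7200) + (234a²−1638a−7020)
  −16a³+352a²−1200a−7200 = (−(8/117)a+40/39)(234a²−1638a−7020) + (0)
Last nonzero remainder: 234a²−1638a−7020. Dividing through by 234 gives the monic gcd a²−7a−30.

a²−7a−30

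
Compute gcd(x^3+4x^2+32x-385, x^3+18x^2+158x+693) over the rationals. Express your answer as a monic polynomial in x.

Euclidean algorithm in ℚ[x]:
  x^3+4x^2+32x-385 = (x^3+18x^2+158x+693) + (-14x^2-126x-1078)
  x^3+18x^2+158x+693 = (-(1/14)x-9/14)(-14x^2-126x-1078) + (0)
Last nonzero remainder: -14x^2-126x-1078. Dividing through by -14 gives the monic gcd x^2+9x+77.

x^2+9x+77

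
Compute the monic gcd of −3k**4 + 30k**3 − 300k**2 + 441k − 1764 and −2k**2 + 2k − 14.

Repeated division with remainder:
  −3k**4 + 30k**3 − 300k**2 + 441k − 1764 = ((3/2)k**2 − (27/2)k + 126)(−2k**2 + 2k − 14) + (0)
Last nonzero remainder: −2k**2 + 2k − 14. Dividing through by −2 gives the monic gcd k**2 − k + 7.

k**2 − k + 7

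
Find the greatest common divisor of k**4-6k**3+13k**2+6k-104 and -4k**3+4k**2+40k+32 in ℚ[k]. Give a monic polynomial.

k**2-2k-8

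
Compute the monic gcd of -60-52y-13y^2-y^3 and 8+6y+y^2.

2+y

Repeated division with remainder:
  -y^3-13y^2-52y-60 = (-y-7)(y^2+6y+8) + (-2y-4)
  y^2+6y+8 = (-(1/2)y-2)(-2y-4) + (0)
Last nonzero remainder: -2y-4. Dividing through by -2 gives the monic gcd y+2.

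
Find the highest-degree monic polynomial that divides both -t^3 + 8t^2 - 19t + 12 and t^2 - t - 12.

t - 4

Apply the Euclidean algorithm:
  -t^3 + 8t^2 - 19t + 12 = (-t + 7)(t^2 - t - 12) + (-24t + 96)
  t^2 - t - 12 = (-(1/24)t - 1/8)(-24t + 96) + (0)
Last nonzero remainder: -24t + 96. Dividing through by -24 gives the monic gcd t - 4.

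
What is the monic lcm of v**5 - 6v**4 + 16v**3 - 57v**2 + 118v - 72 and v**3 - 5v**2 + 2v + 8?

v**6 - 5v**5 + 10v**4 - 41v**3 + 61v**2 + 46v - 72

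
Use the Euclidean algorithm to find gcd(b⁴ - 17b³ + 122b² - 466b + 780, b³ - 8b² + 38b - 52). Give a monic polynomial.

Apply the Euclidean algorithm:
  b⁴ - 17b³ + 122b² - 466b + 780 = (b - 9)(b³ - 8b² + 38b - 52) + (12b² - 72b + 312)
  b³ - 8b² + 38b - 52 = ((1/12)b - 1/6)(12b² - 72b + 312) + (0)
Last nonzero remainder: 12b² - 72b + 312. Dividing through by 12 gives the monic gcd b² - 6b + 26.

b² - 6b + 26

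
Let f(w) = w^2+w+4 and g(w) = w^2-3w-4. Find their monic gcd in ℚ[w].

1

Repeated division with remainder:
  w^2+w+4 = (w^2-3w-4) + (4w+8)
  w^2-3w-4 = ((1/4)w-5/4)(4w+8) + (6)
  4w+8 = ((2/3)w+4/3)(6) + (0)
The last nonzero remainder is the constant 6, so the polynomials are coprime and gcd = 1.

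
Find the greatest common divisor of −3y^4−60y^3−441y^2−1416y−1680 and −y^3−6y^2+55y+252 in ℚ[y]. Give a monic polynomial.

Apply the Euclidean algorithm:
  −3y^4−60y^3−441y^2−1416y−1680 = (3y+42)(−y^3−6y^2+55y+252) + (−354y^2−4482y−12264)
  −y^3−6y^2+55y+252 = ((1/354)y−131/6962)(−354y^2−4482y−12264) + ((18480/3481)y+73920/3481)
  −354y^2−4482y−12264 = (−(205379/3080)y−254113/440)((18480/3481)y+73920/3481) + (0)
Last nonzero remainder: (18480/3481)y+73920/3481. Dividing through by 18480/3481 gives the monic gcd y+4.

y+4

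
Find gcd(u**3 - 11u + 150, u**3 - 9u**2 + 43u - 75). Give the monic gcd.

Repeated division with remainder:
  u**3 - 11u + 150 = (u**3 - 9u**2 + 43u - 75) + (9u**2 - 54u + 225)
  u**3 - 9u**2 + 43u - 75 = ((1/9)u - 1/3)(9u**2 - 54u + 225) + (0)
Last nonzero remainder: 9u**2 - 54u + 225. Dividing through by 9 gives the monic gcd u**2 - 6u + 25.

u**2 - 6u + 25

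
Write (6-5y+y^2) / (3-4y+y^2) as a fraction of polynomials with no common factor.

By polynomial division,
  y^2-5y+6 = (y^2-4y+3) + (-y+3)
  y^2-4y+3 = (-y+1)(-y+3) + (0)
Last nonzero remainder: -y+3. Dividing through by -1 gives the monic gcd y-3.
Cancel y-3 from numerator and denominator to get the reduced form.

(-2+y)/(-1+y)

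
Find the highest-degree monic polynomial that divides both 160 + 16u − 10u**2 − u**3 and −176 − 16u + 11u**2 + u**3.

Repeated division with remainder:
  −u**3 − 10u**2 + 16u + 160 = (−1)(u**3 + 11u**2 − 16u − 176) + (u**2 − 16)
  u**3 + 11u**2 − 16u − 176 = (u + 11)(u**2 − 16) + (0)
The last nonzero remainder u**2 − 16 is already monic.

−16 + u**2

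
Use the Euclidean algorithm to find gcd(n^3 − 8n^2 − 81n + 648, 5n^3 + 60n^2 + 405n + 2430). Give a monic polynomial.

Euclidean algorithm in ℚ[n]:
  n^3 − 8n^2 − 81n + 648 = (1/5)(5n^3 + 60n^2 + 405n + 2430) + (−20n^2 − 162n + 162)
  5n^3 + 60n^2 + 405n + 2430 = (−(1/4)n − 39/40)(−20n^2 − 162n + 162) + ((5751/20)n + 51759/20)
  −20n^2 − 162n + 162 = (−(400/5751)n + 40/639)((5751/20)n + 51759/20) + (0)
Last nonzero remainder: (5751/20)n + 51759/20. Dividing through by 5751/20 gives the monic gcd n + 9.

n + 9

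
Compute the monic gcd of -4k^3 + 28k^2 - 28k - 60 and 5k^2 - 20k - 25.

k^2 - 4k - 5

By polynomial division,
  -4k^3 + 28k^2 - 28k - 60 = (-(4/5)k + 12/5)(5k^2 - 20k - 25) + (0)
Last nonzero remainder: 5k^2 - 20k - 25. Dividing through by 5 gives the monic gcd k^2 - 4k - 5.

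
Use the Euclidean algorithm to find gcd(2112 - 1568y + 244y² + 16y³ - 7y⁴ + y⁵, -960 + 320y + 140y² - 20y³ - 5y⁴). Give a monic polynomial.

Repeated division with remainder:
  y⁵ - 7y⁴ + 16y³ + 244y² - 1568y + 2112 = (-(1/5)y + 11/5)(-5y⁴ - 20y³ + 140y² + 320y - 960) + (88y³ - 2464y + 4224)
  -5y⁴ - 20y³ + 140y² + 320y - 960 = (-(5/88)y - 5/22)(88y³ - 2464y + 4224) + (0)
Last nonzero remainder: 88y³ - 2464y + 4224. Dividing through by 88 gives the monic gcd y³ - 28y + 48.

48 - 28y + y³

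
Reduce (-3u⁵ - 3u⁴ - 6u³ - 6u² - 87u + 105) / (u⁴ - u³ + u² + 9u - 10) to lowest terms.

(-3u² - 12u - 21)/(u + 2)

Apply the Euclidean algorithm:
  -3u⁵ - 3u⁴ - 6u³ - 6u² - 87u + 105 = (-3u - 6)(u⁴ - u³ + u² + 9u - 10) + (-9u³ + 27u² - 63u + 45)
  u⁴ - u³ + u² + 9u - 10 = (-(1/9)u - 2/9)(-9u³ + 27u² - 63u + 45) + (0)
Last nonzero remainder: -9u³ + 27u² - 63u + 45. Dividing through by -9 gives the monic gcd u³ - 3u² + 7u - 5.
Cancel u³ - 3u² + 7u - 5 from numerator and denominator to get the reduced form.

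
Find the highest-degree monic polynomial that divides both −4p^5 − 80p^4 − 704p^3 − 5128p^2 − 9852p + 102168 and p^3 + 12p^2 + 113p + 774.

By polynomial division,
  −4p^5 − 80p^4 − 704p^3 − 5128p^2 − 9852p + 102168 = (−4p^2 − 32p + 132)(p^3 + 12p^2 + 113p + 774) + (0)
The last nonzero remainder p^3 + 12p^2 + 113p + 774 is already monic.

p^3 + 12p^2 + 113p + 774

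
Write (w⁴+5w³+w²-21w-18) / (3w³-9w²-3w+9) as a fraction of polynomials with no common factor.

(w³+4w²-3w-18)/(3w²-12w+9)

By polynomial division,
  w⁴+5w³+w²-21w-18 = ((1/3)w+8/3)(3w³-9w²-3w+9) + (26w²-16w-42)
  3w³-9w²-3w+9 = ((3/26)w-93/338)(26w²-16w-42) + (-(432/169)w-432/169)
  26w²-16w-42 = (-(2197/216)w+1183/72)(-(432/169)w-432/169) + (0)
Last nonzero remainder: -(432/169)w-432/169. Dividing through by -432/169 gives the monic gcd w+1.
Cancel w+1 from numerator and denominator to get the reduced form.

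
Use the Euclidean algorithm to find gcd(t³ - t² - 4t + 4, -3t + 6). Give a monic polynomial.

By polynomial division,
  t³ - t² - 4t + 4 = (-(1/3)t² - (1/3)t + 2/3)(-3t + 6) + (0)
Last nonzero remainder: -3t + 6. Dividing through by -3 gives the monic gcd t - 2.

t - 2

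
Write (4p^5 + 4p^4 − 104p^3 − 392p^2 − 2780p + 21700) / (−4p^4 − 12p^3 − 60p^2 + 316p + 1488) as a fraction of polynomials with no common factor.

Apply the Euclidean algorithm:
  4p^5 + 4p^4 − 104p^3 − 392p^2 − 2780p + 21700 = (−p + 2)(−4p^4 − 12p^3 − 60p^2 + 316p + 1488) + (−140p^3 + 44p^2 − 1924p + 18724)
  −4p^4 − 12p^3 − 60p^2 + 316p + 1488 = ((1/35)p + 116/1225)(−140p^3 + 44p^2 − 1924p + 18724) + (−(11264/1225)p^2 − (45056/1225)p − 349184/1225)
  −140p^3 + 44p^2 − 1924p + 18724 = ((42875/2816)p − 184975/2816)(−(11264/1225)p^2 − (45056/1225)p − 349184/1225) + (0)
Last nonzero remainder: −(11264/1225)p^2 − (45056/1225)p − 349184/1225. Dividing through by −11264/1225 gives the monic gcd p^2 + 4p + 31.
Cancel p^2 + 4p + 31 from numerator and denominator to get the reduced form.

(−p^3 + 3p^2 + 45p − 175)/(p^2 − p − 12)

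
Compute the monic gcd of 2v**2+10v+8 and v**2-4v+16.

1

Repeated division with remainder:
  2v**2+10v+8 = (2)(v**2-4v+16) + (18v-24)
  v**2-4v+16 = ((1/18)v-4/27)(18v-24) + (112/9)
  18v-24 = ((81/56)v-27/14)(112/9) + (0)
The last nonzero remainder is the constant 112/9, so the polynomials are coprime and gcd = 1.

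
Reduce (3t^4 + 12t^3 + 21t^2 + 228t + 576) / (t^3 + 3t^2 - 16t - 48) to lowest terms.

Euclidean algorithm in ℚ[t]:
  3t^4 + 12t^3 + 21t^2 + 228t + 576 = (3t + 3)(t^3 + 3t^2 - 16t - 48) + (60t^2 + 420t + 720)
  t^3 + 3t^2 - 16t - 48 = ((1/60)t - 1/15)(60t^2 + 420t + 720) + (0)
Last nonzero remainder: 60t^2 + 420t + 720. Dividing through by 60 gives the monic gcd t^2 + 7t + 12.
Cancel t^2 + 7t + 12 from numerator and denominator to get the reduced form.

(3t^2 - 9t + 48)/(t - 4)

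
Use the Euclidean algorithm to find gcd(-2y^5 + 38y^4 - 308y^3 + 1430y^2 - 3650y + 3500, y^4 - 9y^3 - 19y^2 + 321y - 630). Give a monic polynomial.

Euclidean algorithm in ℚ[y]:
  -2y^5 + 38y^4 - 308y^3 + 1430y^2 - 3650y + 3500 = (-2y + 20)(y^4 - 9y^3 - 19y^2 + 321y - 630) + (-166y^3 + 2452y^2 - 11330y + 16100)
  y^4 - 9y^3 - 19y^2 + 321y - 630 = (-(1/166)y - 479/13778)(-166y^3 + 2452y^2 - 11330y + 16100) + (-(13832/6889)y^2 + (165984/6889)y - 484120/6889)
  -166y^3 + 2452y^2 - 11330y + 16100 = ((571787/6916)y - 792235/3458)(-(13832/6889)y^2 + (165984/6889)y - 484120/6889) + (0)
Last nonzero remainder: -(13832/6889)y^2 + (165984/6889)y - 484120/6889. Dividing through by -13832/6889 gives the monic gcd y^2 - 12y + 35.

y^2 - 12y + 35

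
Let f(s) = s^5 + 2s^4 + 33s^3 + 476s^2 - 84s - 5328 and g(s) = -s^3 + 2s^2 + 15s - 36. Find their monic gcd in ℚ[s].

Apply the Euclidean algorithm:
  s^5 + 2s^4 + 33s^3 + 476s^2 - 84s - 5328 = (-s^2 - 4s - 56)(-s^3 + 2s^2 + 15s - 36) + (612s^2 + 612s - 7344)
  -s^3 + 2s^2 + 15s - 36 = (-(1/612)s + 1/204)(612s^2 + 612s - 7344) + (0)
Last nonzero remainder: 612s^2 + 612s - 7344. Dividing through by 612 gives the monic gcd s^2 + s - 12.

s^2 + s - 12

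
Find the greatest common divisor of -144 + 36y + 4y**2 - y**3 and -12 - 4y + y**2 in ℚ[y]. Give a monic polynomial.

-6 + y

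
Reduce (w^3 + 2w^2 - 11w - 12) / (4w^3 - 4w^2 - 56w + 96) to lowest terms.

(w + 1)/(4w - 8)

By polynomial division,
  w^3 + 2w^2 - 11w - 12 = (1/4)(4w^3 - 4w^2 - 56w + 96) + (3w^2 + 3w - 36)
  4w^3 - 4w^2 - 56w + 96 = ((4/3)w - 8/3)(3w^2 + 3w - 36) + (0)
Last nonzero remainder: 3w^2 + 3w - 36. Dividing through by 3 gives the monic gcd w^2 + w - 12.
Cancel w^2 + w - 12 from numerator and denominator to get the reduced form.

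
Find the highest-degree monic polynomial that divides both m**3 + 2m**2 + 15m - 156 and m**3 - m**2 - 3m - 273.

Apply the Euclidean algorithm:
  m**3 + 2m**2 + 15m - 156 = (m**3 - m**2 - 3m - 273) + (3m**2 + 18m + 117)
  m**3 - m**2 - 3m - 273 = ((1/3)m - 7/3)(3m**2 + 18m + 117) + (0)
Last nonzero remainder: 3m**2 + 18m + 117. Dividing through by 3 gives the monic gcd m**2 + 6m + 39.

m**2 + 6m + 39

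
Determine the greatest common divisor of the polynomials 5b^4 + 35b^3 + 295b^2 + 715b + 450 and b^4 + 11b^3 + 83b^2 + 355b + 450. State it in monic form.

Apply the Euclidean algorithm:
  5b^4 + 35b^3 + 295b^2 + 715b + 450 = (5)(b^4 + 11b^3 + 83b^2 + 355b + 450) + (-20b^3 - 120b^2 - 1060b - 1800)
  b^4 + 11b^3 + 83b^2 + 355b + 450 = (-(1/20)b - 1/4)(-20b^3 - 120b^2 - 1060b - 1800) + (0)
Last nonzero remainder: -20b^3 - 120b^2 - 1060b - 1800. Dividing through by -20 gives the monic gcd b^3 + 6b^2 + 53b + 90.

b^3 + 6b^2 + 53b + 90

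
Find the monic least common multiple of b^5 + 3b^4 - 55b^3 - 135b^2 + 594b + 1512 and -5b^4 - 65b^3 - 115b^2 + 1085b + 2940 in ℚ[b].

Euclidean algorithm in ℚ[b]:
  b^5 + 3b^4 - 55b^3 - 135b^2 + 594b + 1512 = (-(1/5)b + 2)(-5b^4 - 65b^3 - 115b^2 + 1085b + 2940) + (52b^3 + 312b^2 - 988b - 4368)
  -5b^4 - 65b^3 - 115b^2 + 1085b + 2940 = (-(5/52)b - 35/52)(52b^3 + 312b^2 - 988b - 4368) + (0)
Last nonzero remainder: 52b^3 + 312b^2 - 988b - 4368. Dividing through by 52 gives the monic gcd b^3 + 6b^2 - 19b - 84.
Then lcm(f, g) = f·g / gcd(f, g); expanding and making the result monic gives the answer.

b^6 + 10b^5 - 34b^4 - 520b^3 - 351b^2 + 5670b + 10584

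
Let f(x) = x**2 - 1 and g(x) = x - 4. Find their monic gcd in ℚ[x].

Apply the Euclidean algorithm:
  x**2 - 1 = (x + 4)(x - 4) + (15)
  x - 4 = ((1/15)x - 4/15)(15) + (0)
The last nonzero remainder is the constant 15, so the polynomials are coprime and gcd = 1.

1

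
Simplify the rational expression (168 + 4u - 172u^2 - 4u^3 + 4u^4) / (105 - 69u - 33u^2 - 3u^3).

(168 + 172u - 4u^3)/(105 + 36u + 3u^2)

By polynomial division,
  4u^4 - 4u^3 - 172u^2 + 4u + 168 = (-(4/3)u + 16)(-3u^3 - 33u^2 - 69u + 105) + (264u^2 + 1248u - 1512)
  -3u^3 - 33u^2 - 69u + 105 = (-(1/88)u - 69/968)(264u^2 + 1248u - 1512) + ((336/121)u - 336/121)
  264u^2 + 1248u - 1512 = ((1331/14)u + 1089/2)((336/121)u - 336/121) + (0)
Last nonzero remainder: (336/121)u - 336/121. Dividing through by 336/121 gives the monic gcd u - 1.
Cancel u - 1 from numerator and denominator to get the reduced form.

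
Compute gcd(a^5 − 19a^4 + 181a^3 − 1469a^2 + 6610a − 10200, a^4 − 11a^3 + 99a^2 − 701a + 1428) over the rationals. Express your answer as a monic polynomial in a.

a^3 − 4a^2 + 71a − 204

Repeated division with remainder:
  a^5 − 19a^4 + 181a^3 − 1469a^2 + 6610a − 10200 = (a − 8)(a^4 − 11a^3 + 99a^2 − 701a + 1428) + (−6a^3 + 24a^2 − 426a + 1224)
  a^4 − 11a^3 + 99a^2 − 701a + 1428 = (−(1/6)a + 7/6)(−6a^3 + 24a^2 − 426a + 1224) + (0)
Last nonzero remainder: −6a^3 + 24a^2 − 426a + 1224. Dividing through by −6 gives the monic gcd a^3 − 4a^2 + 71a − 204.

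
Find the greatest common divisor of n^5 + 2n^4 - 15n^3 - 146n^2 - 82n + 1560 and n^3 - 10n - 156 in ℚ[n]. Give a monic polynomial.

n^2 + 6n + 26

Repeated division with remainder:
  n^5 + 2n^4 - 15n^3 - 146n^2 - 82n + 1560 = (n^2 + 2n - 5)(n^3 - 10n - 156) + (30n^2 + 180n + 780)
  n^3 - 10n - 156 = ((1/30)n - 1/5)(30n^2 + 180n + 780) + (0)
Last nonzero remainder: 30n^2 + 180n + 780. Dividing through by 30 gives the monic gcd n^2 + 6n + 26.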